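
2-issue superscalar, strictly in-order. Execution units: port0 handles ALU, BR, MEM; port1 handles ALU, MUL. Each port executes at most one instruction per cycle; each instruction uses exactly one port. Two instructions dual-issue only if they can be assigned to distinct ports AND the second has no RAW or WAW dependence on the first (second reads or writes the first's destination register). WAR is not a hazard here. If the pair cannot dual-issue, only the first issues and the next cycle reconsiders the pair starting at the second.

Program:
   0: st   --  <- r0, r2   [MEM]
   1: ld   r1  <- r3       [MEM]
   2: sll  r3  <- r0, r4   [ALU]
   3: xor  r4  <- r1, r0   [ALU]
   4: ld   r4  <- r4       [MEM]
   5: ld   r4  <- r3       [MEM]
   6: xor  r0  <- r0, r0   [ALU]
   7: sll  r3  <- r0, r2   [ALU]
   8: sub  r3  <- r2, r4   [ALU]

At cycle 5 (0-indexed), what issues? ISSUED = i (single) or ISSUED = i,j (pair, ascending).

ISSUED = 7

#0 head=0: st.MEM i0 no-port MEM/MEM
#1 head=1: ld.MEM sll.ALU i1&i2 dual
#2 head=3: xor.ALU i3 RAW+WAW r4
#3 head=4: ld.MEM i4 no-port MEM/MEM
#4 head=5: ld.MEM xor.ALU i5&i6 dual
#5 head=7: sll.ALU i7 WAW r3
#6 head=8: sub.ALU i8 tail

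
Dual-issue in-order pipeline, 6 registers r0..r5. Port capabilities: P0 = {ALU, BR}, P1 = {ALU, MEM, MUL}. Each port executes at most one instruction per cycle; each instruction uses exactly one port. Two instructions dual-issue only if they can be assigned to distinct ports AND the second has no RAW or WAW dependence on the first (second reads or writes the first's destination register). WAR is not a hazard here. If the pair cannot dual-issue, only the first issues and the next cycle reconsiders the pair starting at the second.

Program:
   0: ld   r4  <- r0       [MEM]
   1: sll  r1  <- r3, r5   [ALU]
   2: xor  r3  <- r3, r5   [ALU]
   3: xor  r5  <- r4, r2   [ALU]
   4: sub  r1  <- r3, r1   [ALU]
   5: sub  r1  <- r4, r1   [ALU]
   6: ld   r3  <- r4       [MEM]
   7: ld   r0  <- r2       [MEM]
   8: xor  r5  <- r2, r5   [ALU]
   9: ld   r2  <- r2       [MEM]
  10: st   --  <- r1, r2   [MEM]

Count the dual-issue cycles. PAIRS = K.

#0 head=0: ld.MEM+sll.ALU i0&i1 pair
#1 head=2: xor.ALU+xor.ALU i2&i3 pair
#2 head=4: sub.ALU i4 RAW+WAW r1
#3 head=5: sub.ALU+ld.MEM i5&i6 pair
#4 head=7: ld.MEM+xor.ALU i7&i8 pair
#5 head=9: ld.MEM i9 no-port MEM/MEM
#6 head=10: st.MEM i10 tail

PAIRS = 4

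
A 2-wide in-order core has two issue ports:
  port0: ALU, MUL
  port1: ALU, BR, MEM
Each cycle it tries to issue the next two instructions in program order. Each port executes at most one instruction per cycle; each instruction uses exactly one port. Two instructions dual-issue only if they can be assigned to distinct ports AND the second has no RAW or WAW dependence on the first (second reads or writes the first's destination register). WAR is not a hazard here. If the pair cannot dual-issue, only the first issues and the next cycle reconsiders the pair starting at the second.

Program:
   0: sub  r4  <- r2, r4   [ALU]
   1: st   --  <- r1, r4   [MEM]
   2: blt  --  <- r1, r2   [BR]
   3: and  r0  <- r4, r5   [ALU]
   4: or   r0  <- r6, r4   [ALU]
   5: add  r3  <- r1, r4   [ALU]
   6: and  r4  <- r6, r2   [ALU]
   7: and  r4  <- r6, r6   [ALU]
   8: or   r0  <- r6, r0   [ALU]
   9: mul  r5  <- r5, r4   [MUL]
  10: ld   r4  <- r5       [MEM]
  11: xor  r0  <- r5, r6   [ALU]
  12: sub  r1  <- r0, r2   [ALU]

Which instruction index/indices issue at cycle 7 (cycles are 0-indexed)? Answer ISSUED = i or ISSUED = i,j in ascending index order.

ISSUED = 10,11

t=0 i0:sub.ALU ; RAW r4
t=1 i1:st.MEM ; no-port MEM/BR
t=2 i2,i3:blt.BR/and.ALU ; pair
t=3 i4,i5:or.ALU/add.ALU ; pair
t=4 i6:and.ALU ; WAW r4
t=5 i7,i8:and.ALU/or.ALU ; pair
t=6 i9:mul.MUL ; RAW r5
t=7 i10,i11:ld.MEM/xor.ALU ; pair
t=8 i12:sub.ALU ; tail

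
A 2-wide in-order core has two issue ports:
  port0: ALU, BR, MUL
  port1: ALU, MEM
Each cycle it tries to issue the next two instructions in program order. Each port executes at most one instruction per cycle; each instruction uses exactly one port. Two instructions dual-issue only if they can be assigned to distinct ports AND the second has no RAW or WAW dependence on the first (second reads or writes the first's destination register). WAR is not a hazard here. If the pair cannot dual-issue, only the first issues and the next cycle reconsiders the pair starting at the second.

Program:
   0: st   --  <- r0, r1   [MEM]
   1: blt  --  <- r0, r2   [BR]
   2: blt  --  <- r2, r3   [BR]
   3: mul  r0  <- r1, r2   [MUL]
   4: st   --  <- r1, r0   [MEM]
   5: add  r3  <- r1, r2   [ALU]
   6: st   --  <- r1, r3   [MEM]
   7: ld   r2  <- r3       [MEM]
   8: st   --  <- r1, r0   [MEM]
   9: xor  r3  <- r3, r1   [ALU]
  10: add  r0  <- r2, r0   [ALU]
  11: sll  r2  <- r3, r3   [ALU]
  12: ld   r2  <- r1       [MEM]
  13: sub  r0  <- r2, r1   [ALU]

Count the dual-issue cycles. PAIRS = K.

PAIRS = 4

t=0 i0/i1:st.MEM/blt.BR ; pair
t=1 i2:blt.BR ; no-port BR/MUL
t=2 i3:mul.MUL ; RAW r0
t=3 i4/i5:st.MEM/add.ALU ; pair
t=4 i6:st.MEM ; no-port MEM/MEM
t=5 i7:ld.MEM ; no-port MEM/MEM
t=6 i8/i9:st.MEM/xor.ALU ; pair
t=7 i10/i11:add.ALU/sll.ALU ; pair
t=8 i12:ld.MEM ; RAW r2
t=9 i13:sub.ALU ; tail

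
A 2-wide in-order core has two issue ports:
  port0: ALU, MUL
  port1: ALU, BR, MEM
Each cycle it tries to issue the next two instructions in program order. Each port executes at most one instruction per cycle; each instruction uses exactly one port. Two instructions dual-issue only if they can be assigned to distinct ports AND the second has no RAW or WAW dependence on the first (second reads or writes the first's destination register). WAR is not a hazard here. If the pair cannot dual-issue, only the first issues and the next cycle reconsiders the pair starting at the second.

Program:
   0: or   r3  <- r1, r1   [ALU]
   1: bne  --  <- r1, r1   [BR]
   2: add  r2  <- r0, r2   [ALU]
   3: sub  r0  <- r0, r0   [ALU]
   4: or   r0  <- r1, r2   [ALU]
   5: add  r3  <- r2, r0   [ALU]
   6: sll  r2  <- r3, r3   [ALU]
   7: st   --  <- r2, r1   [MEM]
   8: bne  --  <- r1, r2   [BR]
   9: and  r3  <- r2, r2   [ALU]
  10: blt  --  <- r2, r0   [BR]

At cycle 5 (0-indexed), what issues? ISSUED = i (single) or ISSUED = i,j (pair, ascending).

c0: i0/i1 or+bne  dual
c1: i2/i3 add+sub  dual
c2: i4 or  RAW r0
c3: i5 add  RAW r3
c4: i6 sll  RAW r2
c5: i7 st  no-port MEM/BR
c6: i8/i9 bne+and  dual
c7: i10 blt  tail

ISSUED = 7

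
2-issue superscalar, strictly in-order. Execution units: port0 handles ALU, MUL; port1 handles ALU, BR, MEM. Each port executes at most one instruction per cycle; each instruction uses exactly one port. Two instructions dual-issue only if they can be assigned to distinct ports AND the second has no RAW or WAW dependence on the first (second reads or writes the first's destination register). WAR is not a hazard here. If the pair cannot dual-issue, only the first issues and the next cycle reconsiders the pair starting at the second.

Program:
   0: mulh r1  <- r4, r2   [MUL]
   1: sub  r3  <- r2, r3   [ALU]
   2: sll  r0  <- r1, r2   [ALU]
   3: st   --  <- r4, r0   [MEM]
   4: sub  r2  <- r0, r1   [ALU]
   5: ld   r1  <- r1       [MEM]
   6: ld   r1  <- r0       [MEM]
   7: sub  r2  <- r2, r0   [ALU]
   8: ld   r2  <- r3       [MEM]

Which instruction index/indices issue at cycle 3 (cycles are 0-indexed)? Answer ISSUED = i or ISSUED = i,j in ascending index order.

0. mulh sub @i0/i1  | dual
1. sll @i2  | RAW r0
2. st sub @i3/i4  | dual
3. ld @i5  | no-port MEM/MEM
4. ld sub @i6/i7  | dual
5. ld @i8  | tail

ISSUED = 5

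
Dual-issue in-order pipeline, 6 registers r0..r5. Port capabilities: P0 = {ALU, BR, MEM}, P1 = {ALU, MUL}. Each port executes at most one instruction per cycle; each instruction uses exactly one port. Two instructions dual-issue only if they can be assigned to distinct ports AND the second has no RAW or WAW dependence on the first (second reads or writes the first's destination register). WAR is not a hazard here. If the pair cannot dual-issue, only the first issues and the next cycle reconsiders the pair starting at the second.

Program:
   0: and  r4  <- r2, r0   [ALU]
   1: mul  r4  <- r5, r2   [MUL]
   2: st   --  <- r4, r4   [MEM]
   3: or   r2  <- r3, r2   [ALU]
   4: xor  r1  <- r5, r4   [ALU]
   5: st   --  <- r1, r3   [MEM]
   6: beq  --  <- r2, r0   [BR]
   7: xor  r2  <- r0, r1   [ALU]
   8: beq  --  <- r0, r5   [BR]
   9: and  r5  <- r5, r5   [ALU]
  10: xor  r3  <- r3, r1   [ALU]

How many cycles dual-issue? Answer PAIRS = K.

PAIRS = 3

0. and.ALU @i0  | WAW r4
1. mul.MUL @i1  | RAW r4
2. st.MEM;or.ALU @i2+i3  | pair
3. xor.ALU @i4  | RAW r1
4. st.MEM @i5  | no-port MEM/BR
5. beq.BR;xor.ALU @i6+i7  | pair
6. beq.BR;and.ALU @i8+i9  | pair
7. xor.ALU @i10  | tail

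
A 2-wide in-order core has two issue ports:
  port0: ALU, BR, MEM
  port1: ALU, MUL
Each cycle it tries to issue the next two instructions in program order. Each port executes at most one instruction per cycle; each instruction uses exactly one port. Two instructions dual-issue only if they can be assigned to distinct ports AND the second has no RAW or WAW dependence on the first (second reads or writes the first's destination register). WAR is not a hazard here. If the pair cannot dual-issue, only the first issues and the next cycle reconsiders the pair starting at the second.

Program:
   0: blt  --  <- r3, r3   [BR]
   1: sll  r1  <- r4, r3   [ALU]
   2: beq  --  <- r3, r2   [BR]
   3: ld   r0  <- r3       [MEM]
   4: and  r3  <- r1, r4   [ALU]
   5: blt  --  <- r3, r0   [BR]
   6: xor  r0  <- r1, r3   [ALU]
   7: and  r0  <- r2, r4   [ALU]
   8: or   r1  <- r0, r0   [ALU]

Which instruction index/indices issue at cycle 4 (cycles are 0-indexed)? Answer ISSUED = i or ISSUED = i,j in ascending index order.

ISSUED = 7

0. blt/sll @i0&i1  | pair
1. beq @i2  | no-port BR/MEM
2. ld/and @i3&i4  | pair
3. blt/xor @i5&i6  | pair
4. and @i7  | RAW r0
5. or @i8  | tail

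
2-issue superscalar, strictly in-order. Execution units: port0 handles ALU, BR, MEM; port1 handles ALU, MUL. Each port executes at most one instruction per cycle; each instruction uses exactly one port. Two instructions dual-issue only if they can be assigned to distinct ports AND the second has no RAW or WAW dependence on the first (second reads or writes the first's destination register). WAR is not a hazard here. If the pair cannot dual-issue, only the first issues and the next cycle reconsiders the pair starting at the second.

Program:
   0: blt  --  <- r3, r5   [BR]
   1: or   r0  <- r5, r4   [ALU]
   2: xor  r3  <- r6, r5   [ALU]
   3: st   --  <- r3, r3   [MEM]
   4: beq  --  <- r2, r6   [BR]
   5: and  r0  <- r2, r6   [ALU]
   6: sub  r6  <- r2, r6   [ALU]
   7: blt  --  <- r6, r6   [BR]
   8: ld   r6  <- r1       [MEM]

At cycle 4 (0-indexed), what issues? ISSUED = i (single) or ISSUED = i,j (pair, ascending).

ISSUED = 6

t=0 i0,i1:blt.BR or.ALU ; pair
t=1 i2:xor.ALU ; RAW r3
t=2 i3:st.MEM ; no-port MEM/BR
t=3 i4,i5:beq.BR and.ALU ; pair
t=4 i6:sub.ALU ; RAW r6
t=5 i7:blt.BR ; no-port BR/MEM
t=6 i8:ld.MEM ; tail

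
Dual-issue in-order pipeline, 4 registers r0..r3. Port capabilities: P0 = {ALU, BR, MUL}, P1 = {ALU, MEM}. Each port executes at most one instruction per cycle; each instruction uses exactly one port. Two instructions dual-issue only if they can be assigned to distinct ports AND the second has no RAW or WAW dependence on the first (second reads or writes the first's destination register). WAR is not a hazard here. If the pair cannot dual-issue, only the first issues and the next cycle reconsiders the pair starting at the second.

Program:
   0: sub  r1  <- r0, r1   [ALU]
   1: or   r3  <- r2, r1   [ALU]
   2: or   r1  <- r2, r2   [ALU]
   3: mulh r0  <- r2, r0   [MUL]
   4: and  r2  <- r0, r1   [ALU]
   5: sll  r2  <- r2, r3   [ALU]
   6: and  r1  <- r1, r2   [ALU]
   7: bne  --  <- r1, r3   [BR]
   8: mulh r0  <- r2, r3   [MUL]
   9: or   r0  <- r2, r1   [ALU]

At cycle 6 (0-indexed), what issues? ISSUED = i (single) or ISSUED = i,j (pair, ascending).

ISSUED = 7

0. sub @i0  | RAW r1
1. or/or @i1/i2  | pair
2. mulh @i3  | RAW r0
3. and @i4  | RAW+WAW r2
4. sll @i5  | RAW r2
5. and @i6  | RAW r1
6. bne @i7  | no-port BR/MUL
7. mulh @i8  | WAW r0
8. or @i9  | tail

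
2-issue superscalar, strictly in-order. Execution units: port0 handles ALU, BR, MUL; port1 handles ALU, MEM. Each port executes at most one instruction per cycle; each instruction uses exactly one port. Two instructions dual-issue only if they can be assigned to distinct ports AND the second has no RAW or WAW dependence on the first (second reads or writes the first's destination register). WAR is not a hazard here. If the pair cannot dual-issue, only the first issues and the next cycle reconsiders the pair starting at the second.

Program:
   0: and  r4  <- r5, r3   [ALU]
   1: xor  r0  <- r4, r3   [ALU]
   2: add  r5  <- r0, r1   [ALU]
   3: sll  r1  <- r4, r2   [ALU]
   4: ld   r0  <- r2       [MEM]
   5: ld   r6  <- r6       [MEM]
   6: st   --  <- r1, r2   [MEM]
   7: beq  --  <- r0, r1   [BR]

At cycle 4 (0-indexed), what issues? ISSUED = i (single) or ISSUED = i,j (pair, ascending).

c0: i0 and.ALU  RAW r4
c1: i1 xor.ALU  RAW r0
c2: i2/i3 add.ALU+sll.ALU  pair
c3: i4 ld.MEM  no-port MEM/MEM
c4: i5 ld.MEM  no-port MEM/MEM
c5: i6/i7 st.MEM+beq.BR  pair

ISSUED = 5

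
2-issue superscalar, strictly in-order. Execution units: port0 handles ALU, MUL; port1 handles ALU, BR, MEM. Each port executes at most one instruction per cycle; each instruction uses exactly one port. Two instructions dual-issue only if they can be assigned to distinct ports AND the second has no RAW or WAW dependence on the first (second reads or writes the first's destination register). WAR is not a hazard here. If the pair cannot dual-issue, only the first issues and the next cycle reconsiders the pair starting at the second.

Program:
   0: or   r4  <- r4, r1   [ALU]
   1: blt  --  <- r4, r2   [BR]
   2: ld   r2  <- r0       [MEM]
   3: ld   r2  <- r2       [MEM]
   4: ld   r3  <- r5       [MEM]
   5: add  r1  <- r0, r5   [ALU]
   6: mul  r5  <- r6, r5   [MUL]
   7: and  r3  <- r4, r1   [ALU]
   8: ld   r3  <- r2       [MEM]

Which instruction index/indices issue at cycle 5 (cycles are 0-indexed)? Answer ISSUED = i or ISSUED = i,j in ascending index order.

ISSUED = 6,7

#0 head=0: or i0 RAW r4
#1 head=1: blt i1 no-port BR/MEM
#2 head=2: ld i2 no-port MEM/MEM
#3 head=3: ld i3 no-port MEM/MEM
#4 head=4: ld;add i4+i5 dual
#5 head=6: mul;and i6+i7 dual
#6 head=8: ld i8 tail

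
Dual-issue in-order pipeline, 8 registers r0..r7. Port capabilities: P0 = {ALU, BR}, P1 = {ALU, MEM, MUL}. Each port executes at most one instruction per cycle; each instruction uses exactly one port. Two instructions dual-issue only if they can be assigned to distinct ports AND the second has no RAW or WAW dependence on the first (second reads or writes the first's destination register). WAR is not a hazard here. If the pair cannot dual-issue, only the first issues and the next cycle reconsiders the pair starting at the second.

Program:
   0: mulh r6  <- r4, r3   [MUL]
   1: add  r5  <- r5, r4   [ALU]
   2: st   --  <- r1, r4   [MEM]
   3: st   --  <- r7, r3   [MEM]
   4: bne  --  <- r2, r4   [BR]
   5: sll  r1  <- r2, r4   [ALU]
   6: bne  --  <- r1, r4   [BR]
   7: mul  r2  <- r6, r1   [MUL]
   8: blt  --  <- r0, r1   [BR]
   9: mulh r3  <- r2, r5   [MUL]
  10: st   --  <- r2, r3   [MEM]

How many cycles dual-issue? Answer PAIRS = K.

PAIRS = 4

c0: i0/i1 mulh.MUL/add.ALU  pair
c1: i2 st.MEM  no-port MEM/MEM
c2: i3/i4 st.MEM/bne.BR  pair
c3: i5 sll.ALU  RAW r1
c4: i6/i7 bne.BR/mul.MUL  pair
c5: i8/i9 blt.BR/mulh.MUL  pair
c6: i10 st.MEM  tail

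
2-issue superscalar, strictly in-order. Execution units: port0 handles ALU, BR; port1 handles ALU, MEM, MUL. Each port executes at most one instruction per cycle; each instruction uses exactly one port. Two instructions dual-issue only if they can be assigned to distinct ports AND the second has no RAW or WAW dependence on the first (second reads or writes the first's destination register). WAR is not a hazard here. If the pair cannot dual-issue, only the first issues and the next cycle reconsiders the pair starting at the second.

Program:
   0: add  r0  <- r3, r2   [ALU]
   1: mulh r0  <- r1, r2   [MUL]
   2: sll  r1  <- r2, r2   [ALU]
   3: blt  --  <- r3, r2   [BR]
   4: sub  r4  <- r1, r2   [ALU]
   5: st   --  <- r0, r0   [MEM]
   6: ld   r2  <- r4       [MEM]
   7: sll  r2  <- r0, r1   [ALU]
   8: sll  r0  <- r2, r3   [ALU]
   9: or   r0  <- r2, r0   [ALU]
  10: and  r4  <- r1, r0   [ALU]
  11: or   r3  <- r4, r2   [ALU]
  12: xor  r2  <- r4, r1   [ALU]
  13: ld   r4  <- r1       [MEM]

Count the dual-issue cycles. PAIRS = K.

PAIRS = 3

  cy0 -> i0 (add.ALU) WAW r0
  cy1 -> i1+i2 (mulh.MUL+sll.ALU) pair
  cy2 -> i3+i4 (blt.BR+sub.ALU) pair
  cy3 -> i5 (st.MEM) no-port MEM/MEM
  cy4 -> i6 (ld.MEM) WAW r2
  cy5 -> i7 (sll.ALU) RAW r2
  cy6 -> i8 (sll.ALU) RAW+WAW r0
  cy7 -> i9 (or.ALU) RAW r0
  cy8 -> i10 (and.ALU) RAW r4
  cy9 -> i11+i12 (or.ALU+xor.ALU) pair
  cy10 -> i13 (ld.MEM) tail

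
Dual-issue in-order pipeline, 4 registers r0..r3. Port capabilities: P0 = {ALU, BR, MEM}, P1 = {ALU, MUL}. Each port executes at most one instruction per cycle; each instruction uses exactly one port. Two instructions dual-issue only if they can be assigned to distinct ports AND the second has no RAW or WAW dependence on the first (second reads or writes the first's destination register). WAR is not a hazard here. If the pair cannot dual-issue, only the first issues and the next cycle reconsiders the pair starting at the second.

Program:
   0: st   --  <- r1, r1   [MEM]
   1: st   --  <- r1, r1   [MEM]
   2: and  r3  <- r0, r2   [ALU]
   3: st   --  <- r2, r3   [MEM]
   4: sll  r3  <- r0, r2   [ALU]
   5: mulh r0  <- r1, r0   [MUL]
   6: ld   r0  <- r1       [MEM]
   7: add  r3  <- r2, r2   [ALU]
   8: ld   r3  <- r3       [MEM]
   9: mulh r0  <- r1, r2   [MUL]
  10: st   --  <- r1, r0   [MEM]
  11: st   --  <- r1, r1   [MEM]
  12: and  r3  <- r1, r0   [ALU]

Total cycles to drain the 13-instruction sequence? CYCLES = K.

c0: i0 st.MEM  no-port MEM/MEM
c1: i1+i2 st.MEM;and.ALU  dual
c2: i3+i4 st.MEM;sll.ALU  dual
c3: i5 mulh.MUL  WAW r0
c4: i6+i7 ld.MEM;add.ALU  dual
c5: i8+i9 ld.MEM;mulh.MUL  dual
c6: i10 st.MEM  no-port MEM/MEM
c7: i11+i12 st.MEM;and.ALU  dual

CYCLES = 8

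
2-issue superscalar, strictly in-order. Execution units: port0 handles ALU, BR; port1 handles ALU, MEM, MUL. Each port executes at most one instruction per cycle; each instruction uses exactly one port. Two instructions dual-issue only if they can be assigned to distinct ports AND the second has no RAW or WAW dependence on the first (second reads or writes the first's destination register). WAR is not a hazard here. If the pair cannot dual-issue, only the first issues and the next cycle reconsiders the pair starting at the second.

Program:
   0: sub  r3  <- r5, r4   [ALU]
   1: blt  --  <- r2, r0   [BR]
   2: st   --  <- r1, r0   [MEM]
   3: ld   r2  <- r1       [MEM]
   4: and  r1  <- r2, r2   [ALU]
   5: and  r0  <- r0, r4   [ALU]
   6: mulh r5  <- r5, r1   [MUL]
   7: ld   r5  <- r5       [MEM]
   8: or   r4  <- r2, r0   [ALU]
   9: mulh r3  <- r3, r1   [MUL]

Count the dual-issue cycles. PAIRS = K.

PAIRS = 3

0. sub.ALU+blt.BR @i0&i1  | dual
1. st.MEM @i2  | no-port MEM/MEM
2. ld.MEM @i3  | RAW r2
3. and.ALU+and.ALU @i4&i5  | dual
4. mulh.MUL @i6  | no-port MUL/MEM
5. ld.MEM+or.ALU @i7&i8  | dual
6. mulh.MUL @i9  | tail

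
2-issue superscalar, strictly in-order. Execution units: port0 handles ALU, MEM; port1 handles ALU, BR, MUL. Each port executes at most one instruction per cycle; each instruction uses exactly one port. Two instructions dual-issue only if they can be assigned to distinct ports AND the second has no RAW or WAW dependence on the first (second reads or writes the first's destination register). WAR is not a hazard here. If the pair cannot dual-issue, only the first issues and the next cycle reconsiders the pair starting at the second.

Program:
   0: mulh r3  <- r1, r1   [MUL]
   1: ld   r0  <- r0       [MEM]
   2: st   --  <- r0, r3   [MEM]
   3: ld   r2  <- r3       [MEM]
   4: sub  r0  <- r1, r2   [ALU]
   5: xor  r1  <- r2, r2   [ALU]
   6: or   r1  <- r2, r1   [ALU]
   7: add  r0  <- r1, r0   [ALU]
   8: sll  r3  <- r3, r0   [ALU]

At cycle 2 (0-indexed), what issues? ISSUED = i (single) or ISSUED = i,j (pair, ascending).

ISSUED = 3

t=0 i0&i1:mulh.MUL;ld.MEM ; 2-wide
t=1 i2:st.MEM ; no-port MEM/MEM
t=2 i3:ld.MEM ; RAW r2
t=3 i4&i5:sub.ALU;xor.ALU ; 2-wide
t=4 i6:or.ALU ; RAW r1
t=5 i7:add.ALU ; RAW r0
t=6 i8:sll.ALU ; tail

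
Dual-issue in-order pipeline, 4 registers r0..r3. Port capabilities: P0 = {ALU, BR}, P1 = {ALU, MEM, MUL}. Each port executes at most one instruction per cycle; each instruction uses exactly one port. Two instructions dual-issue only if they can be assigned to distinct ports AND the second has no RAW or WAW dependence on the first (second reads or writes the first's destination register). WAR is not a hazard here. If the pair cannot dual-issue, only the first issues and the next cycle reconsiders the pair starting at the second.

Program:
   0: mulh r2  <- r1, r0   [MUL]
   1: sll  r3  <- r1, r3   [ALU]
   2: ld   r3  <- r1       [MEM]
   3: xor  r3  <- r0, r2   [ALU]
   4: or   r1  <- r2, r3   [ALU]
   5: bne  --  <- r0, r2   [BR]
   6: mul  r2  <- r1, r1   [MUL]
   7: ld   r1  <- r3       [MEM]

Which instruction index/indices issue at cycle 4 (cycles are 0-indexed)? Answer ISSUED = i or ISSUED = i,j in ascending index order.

ISSUED = 6

t=0 i0,i1:mulh.MUL;sll.ALU ; dual
t=1 i2:ld.MEM ; WAW r3
t=2 i3:xor.ALU ; RAW r3
t=3 i4,i5:or.ALU;bne.BR ; dual
t=4 i6:mul.MUL ; no-port MUL/MEM
t=5 i7:ld.MEM ; tail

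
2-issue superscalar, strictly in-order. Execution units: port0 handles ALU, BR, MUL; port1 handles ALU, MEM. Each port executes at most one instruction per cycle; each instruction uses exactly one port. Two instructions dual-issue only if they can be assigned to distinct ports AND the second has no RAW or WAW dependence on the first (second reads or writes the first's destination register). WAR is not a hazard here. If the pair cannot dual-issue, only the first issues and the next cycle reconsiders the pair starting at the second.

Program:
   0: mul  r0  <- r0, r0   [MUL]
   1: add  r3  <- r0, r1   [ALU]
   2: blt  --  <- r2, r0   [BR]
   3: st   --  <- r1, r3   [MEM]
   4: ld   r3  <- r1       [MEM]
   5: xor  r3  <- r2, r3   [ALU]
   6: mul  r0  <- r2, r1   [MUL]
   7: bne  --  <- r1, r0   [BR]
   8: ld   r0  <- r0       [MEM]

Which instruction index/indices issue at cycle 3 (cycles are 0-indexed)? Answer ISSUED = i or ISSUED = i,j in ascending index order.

ISSUED = 4

t=0 i0:mul ; RAW r0
t=1 i1+i2:add/blt ; 2-wide
t=2 i3:st ; no-port MEM/MEM
t=3 i4:ld ; RAW+WAW r3
t=4 i5+i6:xor/mul ; 2-wide
t=5 i7+i8:bne/ld ; 2-wide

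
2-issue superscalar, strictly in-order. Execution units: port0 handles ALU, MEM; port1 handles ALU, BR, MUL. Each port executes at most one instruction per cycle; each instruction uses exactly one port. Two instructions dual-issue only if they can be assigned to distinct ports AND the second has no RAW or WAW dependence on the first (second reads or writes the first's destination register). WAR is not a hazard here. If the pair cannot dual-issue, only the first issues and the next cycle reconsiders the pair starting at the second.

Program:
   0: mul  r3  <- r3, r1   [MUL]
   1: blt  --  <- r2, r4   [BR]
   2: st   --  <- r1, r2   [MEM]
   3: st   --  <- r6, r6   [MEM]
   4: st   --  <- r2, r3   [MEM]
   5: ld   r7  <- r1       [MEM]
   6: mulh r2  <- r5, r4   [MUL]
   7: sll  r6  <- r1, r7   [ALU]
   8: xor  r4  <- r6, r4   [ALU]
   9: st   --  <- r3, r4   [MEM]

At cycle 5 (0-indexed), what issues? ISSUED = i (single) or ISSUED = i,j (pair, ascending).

ISSUED = 7

t=0 i0:mul.MUL ; no-port MUL/BR
t=1 i1&i2:blt.BR/st.MEM ; dual
t=2 i3:st.MEM ; no-port MEM/MEM
t=3 i4:st.MEM ; no-port MEM/MEM
t=4 i5&i6:ld.MEM/mulh.MUL ; dual
t=5 i7:sll.ALU ; RAW r6
t=6 i8:xor.ALU ; RAW r4
t=7 i9:st.MEM ; tail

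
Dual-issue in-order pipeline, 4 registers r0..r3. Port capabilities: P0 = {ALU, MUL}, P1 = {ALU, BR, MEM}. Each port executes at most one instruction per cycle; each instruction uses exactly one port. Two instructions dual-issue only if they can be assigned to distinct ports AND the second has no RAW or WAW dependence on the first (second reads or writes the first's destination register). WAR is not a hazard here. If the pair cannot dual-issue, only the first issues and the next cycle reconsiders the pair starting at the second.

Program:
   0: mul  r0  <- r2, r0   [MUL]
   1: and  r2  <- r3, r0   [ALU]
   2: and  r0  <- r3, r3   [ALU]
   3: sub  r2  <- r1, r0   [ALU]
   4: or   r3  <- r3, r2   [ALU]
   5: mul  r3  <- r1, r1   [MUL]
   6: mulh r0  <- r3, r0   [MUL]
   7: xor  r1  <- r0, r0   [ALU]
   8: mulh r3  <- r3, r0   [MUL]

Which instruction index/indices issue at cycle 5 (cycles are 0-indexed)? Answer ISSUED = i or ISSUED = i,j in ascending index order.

ISSUED = 6

#0 head=0: mul.MUL i0 RAW r0
#1 head=1: and.ALU+and.ALU i1&i2 2-wide
#2 head=3: sub.ALU i3 RAW r2
#3 head=4: or.ALU i4 WAW r3
#4 head=5: mul.MUL i5 no-port MUL/MUL
#5 head=6: mulh.MUL i6 RAW r0
#6 head=7: xor.ALU+mulh.MUL i7&i8 2-wide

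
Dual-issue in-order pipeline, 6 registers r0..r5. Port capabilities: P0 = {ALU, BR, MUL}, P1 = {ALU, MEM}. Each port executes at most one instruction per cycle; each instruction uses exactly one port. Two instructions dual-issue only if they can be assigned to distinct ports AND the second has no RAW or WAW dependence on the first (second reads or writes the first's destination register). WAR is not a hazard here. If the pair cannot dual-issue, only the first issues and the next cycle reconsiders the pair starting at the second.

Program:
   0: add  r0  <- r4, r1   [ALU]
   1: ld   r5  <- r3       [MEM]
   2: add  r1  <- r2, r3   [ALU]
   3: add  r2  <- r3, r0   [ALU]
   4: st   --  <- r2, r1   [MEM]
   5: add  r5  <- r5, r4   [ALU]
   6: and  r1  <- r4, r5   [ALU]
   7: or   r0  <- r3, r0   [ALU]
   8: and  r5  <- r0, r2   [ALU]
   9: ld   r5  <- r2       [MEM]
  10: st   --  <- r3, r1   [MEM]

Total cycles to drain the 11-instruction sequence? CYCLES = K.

CYCLES = 7

  cy0 -> i0&i1 (add+ld) 2-wide
  cy1 -> i2&i3 (add+add) 2-wide
  cy2 -> i4&i5 (st+add) 2-wide
  cy3 -> i6&i7 (and+or) 2-wide
  cy4 -> i8 (and) WAW r5
  cy5 -> i9 (ld) no-port MEM/MEM
  cy6 -> i10 (st) tail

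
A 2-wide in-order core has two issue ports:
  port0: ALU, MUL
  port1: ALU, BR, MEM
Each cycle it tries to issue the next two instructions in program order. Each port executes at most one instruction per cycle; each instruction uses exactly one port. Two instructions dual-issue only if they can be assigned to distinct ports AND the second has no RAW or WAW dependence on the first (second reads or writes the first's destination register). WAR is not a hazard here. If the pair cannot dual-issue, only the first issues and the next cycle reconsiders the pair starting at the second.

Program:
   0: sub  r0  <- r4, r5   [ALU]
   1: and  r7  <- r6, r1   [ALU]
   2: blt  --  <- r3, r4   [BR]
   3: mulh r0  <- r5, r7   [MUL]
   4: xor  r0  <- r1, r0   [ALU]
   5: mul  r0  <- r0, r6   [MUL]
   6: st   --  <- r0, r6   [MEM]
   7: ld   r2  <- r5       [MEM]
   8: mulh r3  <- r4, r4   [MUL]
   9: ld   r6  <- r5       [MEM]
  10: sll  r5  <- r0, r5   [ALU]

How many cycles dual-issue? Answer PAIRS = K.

PAIRS = 4

  cy0 -> i0,i1 (sub.ALU and.ALU) 2-wide
  cy1 -> i2,i3 (blt.BR mulh.MUL) 2-wide
  cy2 -> i4 (xor.ALU) RAW+WAW r0
  cy3 -> i5 (mul.MUL) RAW r0
  cy4 -> i6 (st.MEM) no-port MEM/MEM
  cy5 -> i7,i8 (ld.MEM mulh.MUL) 2-wide
  cy6 -> i9,i10 (ld.MEM sll.ALU) 2-wide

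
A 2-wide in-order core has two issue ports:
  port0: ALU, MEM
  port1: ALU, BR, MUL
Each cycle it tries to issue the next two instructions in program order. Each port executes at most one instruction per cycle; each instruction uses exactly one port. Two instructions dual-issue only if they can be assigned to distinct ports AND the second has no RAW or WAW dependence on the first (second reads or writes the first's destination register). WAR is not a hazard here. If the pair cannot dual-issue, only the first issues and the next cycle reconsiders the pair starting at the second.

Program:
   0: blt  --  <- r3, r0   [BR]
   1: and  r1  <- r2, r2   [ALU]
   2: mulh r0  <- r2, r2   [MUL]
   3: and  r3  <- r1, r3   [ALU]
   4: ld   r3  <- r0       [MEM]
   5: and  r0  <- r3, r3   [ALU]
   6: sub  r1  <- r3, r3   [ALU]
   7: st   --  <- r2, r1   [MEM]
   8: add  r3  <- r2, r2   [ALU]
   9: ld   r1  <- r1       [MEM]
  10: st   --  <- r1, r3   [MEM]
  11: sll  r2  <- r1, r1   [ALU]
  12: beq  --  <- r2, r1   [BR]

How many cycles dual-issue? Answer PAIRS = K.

PAIRS = 5

#0 head=0: blt.BR/and.ALU i0/i1 2-wide
#1 head=2: mulh.MUL/and.ALU i2/i3 2-wide
#2 head=4: ld.MEM i4 RAW r3
#3 head=5: and.ALU/sub.ALU i5/i6 2-wide
#4 head=7: st.MEM/add.ALU i7/i8 2-wide
#5 head=9: ld.MEM i9 no-port MEM/MEM
#6 head=10: st.MEM/sll.ALU i10/i11 2-wide
#7 head=12: beq.BR i12 tail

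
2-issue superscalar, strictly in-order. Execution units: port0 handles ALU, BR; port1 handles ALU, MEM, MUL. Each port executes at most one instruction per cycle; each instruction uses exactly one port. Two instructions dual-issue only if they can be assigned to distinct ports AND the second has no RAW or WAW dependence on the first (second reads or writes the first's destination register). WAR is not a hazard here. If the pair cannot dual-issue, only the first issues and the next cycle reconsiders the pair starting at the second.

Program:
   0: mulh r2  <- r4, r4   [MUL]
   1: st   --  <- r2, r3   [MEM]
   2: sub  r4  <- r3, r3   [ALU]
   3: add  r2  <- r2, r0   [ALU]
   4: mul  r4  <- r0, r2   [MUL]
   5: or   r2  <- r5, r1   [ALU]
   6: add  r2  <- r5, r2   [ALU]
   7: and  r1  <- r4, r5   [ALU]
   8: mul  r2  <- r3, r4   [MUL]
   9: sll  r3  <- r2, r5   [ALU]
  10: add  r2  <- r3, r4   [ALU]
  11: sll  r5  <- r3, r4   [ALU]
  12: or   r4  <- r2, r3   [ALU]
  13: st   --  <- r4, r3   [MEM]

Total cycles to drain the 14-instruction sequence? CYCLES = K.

CYCLES = 10

0. mulh @i0  | no-port MUL/MEM
1. st;sub @i1&i2  | 2-wide
2. add @i3  | RAW r2
3. mul;or @i4&i5  | 2-wide
4. add;and @i6&i7  | 2-wide
5. mul @i8  | RAW r2
6. sll @i9  | RAW r3
7. add;sll @i10&i11  | 2-wide
8. or @i12  | RAW r4
9. st @i13  | tail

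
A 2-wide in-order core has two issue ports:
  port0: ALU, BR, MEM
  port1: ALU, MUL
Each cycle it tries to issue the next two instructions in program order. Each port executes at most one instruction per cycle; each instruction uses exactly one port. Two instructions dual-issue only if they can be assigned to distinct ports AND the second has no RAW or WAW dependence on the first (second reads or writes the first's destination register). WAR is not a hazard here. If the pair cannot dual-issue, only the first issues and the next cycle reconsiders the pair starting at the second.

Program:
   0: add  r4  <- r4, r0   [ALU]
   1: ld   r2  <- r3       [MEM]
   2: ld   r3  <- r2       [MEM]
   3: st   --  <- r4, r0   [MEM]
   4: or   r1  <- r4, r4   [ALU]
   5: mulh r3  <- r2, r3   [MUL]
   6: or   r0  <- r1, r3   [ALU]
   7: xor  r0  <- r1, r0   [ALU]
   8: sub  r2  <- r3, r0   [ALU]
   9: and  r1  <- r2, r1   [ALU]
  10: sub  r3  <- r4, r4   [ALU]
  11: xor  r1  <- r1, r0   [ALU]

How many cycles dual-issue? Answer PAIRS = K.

PAIRS = 3

  cy0 -> i0/i1 (add.ALU;ld.MEM) 2-wide
  cy1 -> i2 (ld.MEM) no-port MEM/MEM
  cy2 -> i3/i4 (st.MEM;or.ALU) 2-wide
  cy3 -> i5 (mulh.MUL) RAW r3
  cy4 -> i6 (or.ALU) RAW+WAW r0
  cy5 -> i7 (xor.ALU) RAW r0
  cy6 -> i8 (sub.ALU) RAW r2
  cy7 -> i9/i10 (and.ALU;sub.ALU) 2-wide
  cy8 -> i11 (xor.ALU) tail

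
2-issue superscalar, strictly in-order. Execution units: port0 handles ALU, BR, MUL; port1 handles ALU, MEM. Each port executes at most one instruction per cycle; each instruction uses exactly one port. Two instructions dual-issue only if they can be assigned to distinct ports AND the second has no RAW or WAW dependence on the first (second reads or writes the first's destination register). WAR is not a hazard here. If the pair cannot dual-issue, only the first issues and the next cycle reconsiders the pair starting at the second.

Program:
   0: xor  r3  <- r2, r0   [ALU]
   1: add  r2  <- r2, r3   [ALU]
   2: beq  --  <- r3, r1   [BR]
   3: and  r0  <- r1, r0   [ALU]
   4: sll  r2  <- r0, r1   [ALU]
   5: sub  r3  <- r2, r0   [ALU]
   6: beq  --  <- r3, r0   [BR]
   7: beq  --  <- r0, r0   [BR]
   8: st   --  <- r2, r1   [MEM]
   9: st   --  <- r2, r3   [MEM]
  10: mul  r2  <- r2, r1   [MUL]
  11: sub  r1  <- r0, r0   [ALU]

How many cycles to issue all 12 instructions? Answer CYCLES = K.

CYCLES = 9

c0: i0 xor  RAW r3
c1: i1+i2 add beq  2-wide
c2: i3 and  RAW r0
c3: i4 sll  RAW r2
c4: i5 sub  RAW r3
c5: i6 beq  no-port BR/BR
c6: i7+i8 beq st  2-wide
c7: i9+i10 st mul  2-wide
c8: i11 sub  tail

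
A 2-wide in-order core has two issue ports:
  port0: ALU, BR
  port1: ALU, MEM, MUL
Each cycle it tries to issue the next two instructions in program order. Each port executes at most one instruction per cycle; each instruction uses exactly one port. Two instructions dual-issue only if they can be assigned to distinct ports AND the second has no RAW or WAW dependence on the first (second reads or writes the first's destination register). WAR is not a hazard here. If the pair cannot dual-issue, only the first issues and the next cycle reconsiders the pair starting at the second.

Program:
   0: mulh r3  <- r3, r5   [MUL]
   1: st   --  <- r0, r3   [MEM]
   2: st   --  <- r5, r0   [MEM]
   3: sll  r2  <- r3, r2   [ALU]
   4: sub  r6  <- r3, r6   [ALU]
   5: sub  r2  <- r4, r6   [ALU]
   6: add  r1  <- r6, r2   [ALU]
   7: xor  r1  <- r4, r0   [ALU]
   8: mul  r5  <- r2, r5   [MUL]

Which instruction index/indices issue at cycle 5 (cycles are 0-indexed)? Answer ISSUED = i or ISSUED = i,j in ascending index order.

ISSUED = 6

t=0 i0:mulh.MUL ; no-port MUL/MEM
t=1 i1:st.MEM ; no-port MEM/MEM
t=2 i2/i3:st.MEM+sll.ALU ; 2-wide
t=3 i4:sub.ALU ; RAW r6
t=4 i5:sub.ALU ; RAW r2
t=5 i6:add.ALU ; WAW r1
t=6 i7/i8:xor.ALU+mul.MUL ; 2-wide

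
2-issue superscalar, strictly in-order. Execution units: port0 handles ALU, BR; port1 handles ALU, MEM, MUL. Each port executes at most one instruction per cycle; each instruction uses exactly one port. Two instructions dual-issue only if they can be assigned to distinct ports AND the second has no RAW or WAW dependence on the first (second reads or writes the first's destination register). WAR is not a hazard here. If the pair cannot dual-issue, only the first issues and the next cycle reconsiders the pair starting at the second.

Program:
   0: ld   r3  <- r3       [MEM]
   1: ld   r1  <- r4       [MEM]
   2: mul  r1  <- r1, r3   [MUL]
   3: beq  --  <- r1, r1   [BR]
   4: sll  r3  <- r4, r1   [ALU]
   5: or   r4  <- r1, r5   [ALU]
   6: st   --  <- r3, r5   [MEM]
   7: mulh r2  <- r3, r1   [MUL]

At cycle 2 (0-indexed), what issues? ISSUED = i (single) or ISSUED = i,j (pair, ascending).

ISSUED = 2

  cy0 -> i0 (ld.MEM) no-port MEM/MEM
  cy1 -> i1 (ld.MEM) no-port MEM/MUL
  cy2 -> i2 (mul.MUL) RAW r1
  cy3 -> i3/i4 (beq.BR sll.ALU) dual
  cy4 -> i5/i6 (or.ALU st.MEM) dual
  cy5 -> i7 (mulh.MUL) tail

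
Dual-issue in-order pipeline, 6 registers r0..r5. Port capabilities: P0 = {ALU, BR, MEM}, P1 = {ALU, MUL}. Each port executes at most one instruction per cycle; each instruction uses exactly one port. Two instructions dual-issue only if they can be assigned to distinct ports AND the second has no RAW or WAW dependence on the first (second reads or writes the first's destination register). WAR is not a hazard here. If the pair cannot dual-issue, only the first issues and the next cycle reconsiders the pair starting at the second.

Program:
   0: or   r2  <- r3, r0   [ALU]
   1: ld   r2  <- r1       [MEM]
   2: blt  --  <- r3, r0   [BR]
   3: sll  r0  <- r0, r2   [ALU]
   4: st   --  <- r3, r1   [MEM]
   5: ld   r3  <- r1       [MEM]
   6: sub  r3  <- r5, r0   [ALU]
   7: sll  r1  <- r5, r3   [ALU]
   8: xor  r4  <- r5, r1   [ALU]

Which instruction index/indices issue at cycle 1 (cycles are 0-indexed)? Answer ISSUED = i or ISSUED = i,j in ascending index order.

ISSUED = 1

c0: i0 or  WAW r2
c1: i1 ld  no-port MEM/BR
c2: i2&i3 blt/sll  2-wide
c3: i4 st  no-port MEM/MEM
c4: i5 ld  WAW r3
c5: i6 sub  RAW r3
c6: i7 sll  RAW r1
c7: i8 xor  tail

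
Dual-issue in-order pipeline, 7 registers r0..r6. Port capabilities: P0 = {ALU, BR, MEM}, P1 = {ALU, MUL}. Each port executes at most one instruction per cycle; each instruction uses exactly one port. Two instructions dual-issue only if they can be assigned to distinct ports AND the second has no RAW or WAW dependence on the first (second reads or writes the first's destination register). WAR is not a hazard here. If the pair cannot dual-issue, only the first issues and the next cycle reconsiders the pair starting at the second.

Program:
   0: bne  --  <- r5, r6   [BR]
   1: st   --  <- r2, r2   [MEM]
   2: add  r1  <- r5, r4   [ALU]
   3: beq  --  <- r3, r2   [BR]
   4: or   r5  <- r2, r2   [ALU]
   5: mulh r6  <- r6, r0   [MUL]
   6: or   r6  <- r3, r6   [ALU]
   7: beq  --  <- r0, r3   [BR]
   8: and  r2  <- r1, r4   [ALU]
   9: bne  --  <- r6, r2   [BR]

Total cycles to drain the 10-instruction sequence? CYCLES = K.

CYCLES = 7

#0 head=0: bne.BR i0 no-port BR/MEM
#1 head=1: st.MEM add.ALU i1,i2 dual
#2 head=3: beq.BR or.ALU i3,i4 dual
#3 head=5: mulh.MUL i5 RAW+WAW r6
#4 head=6: or.ALU beq.BR i6,i7 dual
#5 head=8: and.ALU i8 RAW r2
#6 head=9: bne.BR i9 tail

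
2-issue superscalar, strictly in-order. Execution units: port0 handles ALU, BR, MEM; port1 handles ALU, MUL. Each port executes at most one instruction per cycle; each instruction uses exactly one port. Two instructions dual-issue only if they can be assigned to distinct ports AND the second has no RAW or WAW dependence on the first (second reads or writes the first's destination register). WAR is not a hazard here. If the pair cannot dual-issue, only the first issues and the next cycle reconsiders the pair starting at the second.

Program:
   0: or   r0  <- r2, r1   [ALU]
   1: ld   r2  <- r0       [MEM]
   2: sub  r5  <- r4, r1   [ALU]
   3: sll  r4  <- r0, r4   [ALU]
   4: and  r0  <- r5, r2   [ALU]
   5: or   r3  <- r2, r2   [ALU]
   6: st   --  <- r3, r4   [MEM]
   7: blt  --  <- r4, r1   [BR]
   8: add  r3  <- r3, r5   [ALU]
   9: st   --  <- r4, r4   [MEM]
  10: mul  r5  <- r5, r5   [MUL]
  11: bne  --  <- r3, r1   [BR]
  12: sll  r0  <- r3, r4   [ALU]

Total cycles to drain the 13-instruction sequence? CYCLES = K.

c0: i0 or  RAW r0
c1: i1,i2 ld+sub  2-wide
c2: i3,i4 sll+and  2-wide
c3: i5 or  RAW r3
c4: i6 st  no-port MEM/BR
c5: i7,i8 blt+add  2-wide
c6: i9,i10 st+mul  2-wide
c7: i11,i12 bne+sll  2-wide

CYCLES = 8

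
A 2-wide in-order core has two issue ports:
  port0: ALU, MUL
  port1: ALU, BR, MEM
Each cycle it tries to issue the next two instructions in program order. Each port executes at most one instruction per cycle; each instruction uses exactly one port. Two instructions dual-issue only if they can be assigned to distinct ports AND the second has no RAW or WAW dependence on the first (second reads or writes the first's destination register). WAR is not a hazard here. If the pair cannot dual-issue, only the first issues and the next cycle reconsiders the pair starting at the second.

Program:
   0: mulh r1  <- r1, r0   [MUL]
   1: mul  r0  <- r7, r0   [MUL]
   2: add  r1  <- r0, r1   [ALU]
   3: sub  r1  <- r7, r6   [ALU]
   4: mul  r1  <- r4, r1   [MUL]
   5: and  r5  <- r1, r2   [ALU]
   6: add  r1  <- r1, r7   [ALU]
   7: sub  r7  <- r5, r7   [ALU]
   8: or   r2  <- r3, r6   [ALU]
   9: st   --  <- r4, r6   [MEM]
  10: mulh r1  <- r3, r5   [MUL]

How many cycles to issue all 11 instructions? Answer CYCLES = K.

  cy0 -> i0 (mulh) no-port MUL/MUL
  cy1 -> i1 (mul) RAW r0
  cy2 -> i2 (add) WAW r1
  cy3 -> i3 (sub) RAW+WAW r1
  cy4 -> i4 (mul) RAW r1
  cy5 -> i5,i6 (and+add) 2-wide
  cy6 -> i7,i8 (sub+or) 2-wide
  cy7 -> i9,i10 (st+mulh) 2-wide

CYCLES = 8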